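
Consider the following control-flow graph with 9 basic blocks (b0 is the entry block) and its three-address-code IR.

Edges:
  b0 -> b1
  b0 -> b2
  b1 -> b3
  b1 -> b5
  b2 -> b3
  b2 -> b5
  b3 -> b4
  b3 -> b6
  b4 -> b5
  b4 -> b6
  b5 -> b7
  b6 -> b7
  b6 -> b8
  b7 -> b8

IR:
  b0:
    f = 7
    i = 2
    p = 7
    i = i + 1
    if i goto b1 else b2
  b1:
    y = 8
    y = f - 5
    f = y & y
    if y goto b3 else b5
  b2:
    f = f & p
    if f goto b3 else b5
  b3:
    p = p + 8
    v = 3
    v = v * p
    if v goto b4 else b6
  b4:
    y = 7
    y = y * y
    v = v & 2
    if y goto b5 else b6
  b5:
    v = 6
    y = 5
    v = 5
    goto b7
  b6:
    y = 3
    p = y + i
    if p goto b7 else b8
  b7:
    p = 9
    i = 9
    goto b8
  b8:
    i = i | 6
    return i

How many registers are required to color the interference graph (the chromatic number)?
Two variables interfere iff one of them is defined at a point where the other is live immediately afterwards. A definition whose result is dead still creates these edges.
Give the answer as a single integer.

Per-block:
  b0 def {f,i,p} use ∅
  b1 def {f,y} use {f}
  b2 def {f} use {f,p}
  b3 def {p,v} use {p}
  b4 def {v,y} use {v}
  b5 def {v,y} use ∅
  b6 def {p,y} use {i}
  b7 def {i,p} use ∅
  b8 def {i} use {i}

Live sets:
  live b0: ∅→{f,i,p}
  live b1: {f,i,p}→{i,p}
  live b2: {f,i,p}→{i,p}
  live b3: {i,p}→{i,v}
  live b4: {i,v}→{i}
  live b5: ∅→∅
  live b6: {i}→{i}
  live b7: ∅→{i}
  live b8: {i}→∅

Conflict graph:
  f: {i,p,y}
  i: {f,p,v,y}
  p: {f,i,v,y}
  v: {i,p,y}
  y: {f,i,p,v}

Chromatic number:
  clique {f,i,p,y} ⇒ need ≥ 4
  assign f→R3 i→R0 p→R1 v→R3 y→R2 — no edge inside a register ⇒ χ ≤ 4
  χ = 4

Answer: 4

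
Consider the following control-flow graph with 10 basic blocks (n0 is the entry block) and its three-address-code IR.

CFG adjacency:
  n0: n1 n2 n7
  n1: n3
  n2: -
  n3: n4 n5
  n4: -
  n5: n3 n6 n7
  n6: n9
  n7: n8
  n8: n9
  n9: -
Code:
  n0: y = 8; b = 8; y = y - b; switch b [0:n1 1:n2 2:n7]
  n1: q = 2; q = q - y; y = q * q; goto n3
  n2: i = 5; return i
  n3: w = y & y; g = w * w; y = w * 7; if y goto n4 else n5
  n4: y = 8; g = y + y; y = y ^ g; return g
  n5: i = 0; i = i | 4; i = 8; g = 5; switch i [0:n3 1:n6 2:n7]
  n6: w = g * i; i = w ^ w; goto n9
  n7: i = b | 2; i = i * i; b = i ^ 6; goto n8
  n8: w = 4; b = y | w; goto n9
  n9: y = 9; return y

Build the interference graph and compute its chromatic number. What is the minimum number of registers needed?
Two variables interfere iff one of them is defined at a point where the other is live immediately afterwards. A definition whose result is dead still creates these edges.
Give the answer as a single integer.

def/use:
  n0: def={b,y} ue=∅
  n1: def={q,y} ue={y}
  n2: def={i} ue=∅
  n3: def={g,w,y} ue={y}
  n4: def={g,y} ue=∅
  n5: def={g,i} ue=∅
  n6: def={i,w} ue={g,i}
  n7: def={b,i} ue={b}
  n8: def={b,w} ue={y}
  n9: def={y} ue=∅

Liveness:
  n0 li=∅ lo={b,y}
  n1 li={b,y} lo={b,y}
  n2 li=∅ lo=∅
  n3 li={b,y} lo={b,y}
  n4 li=∅ lo=∅
  n5 li={b,y} lo={b,g,i,y}
  n6 li={g,i} lo=∅
  n7 li={b,y} lo={y}
  n8 li={y} lo=∅
  n9 li=∅ lo=∅

Interfere edges:
  b↔{g,i,q,w,y}
  g↔{b,i,w,y}
  i↔{b,g,y}
  q↔{b,y}
  w↔{b,g,y}
  y↔{b,g,i,q,w}

Colouring:
  clique {b,g,i,y} ⇒ need ≥ 4
  4-colouring: c0={b}  c1={y}  c2={g,q}  c3={i,w}
  χ = 4

Answer: 4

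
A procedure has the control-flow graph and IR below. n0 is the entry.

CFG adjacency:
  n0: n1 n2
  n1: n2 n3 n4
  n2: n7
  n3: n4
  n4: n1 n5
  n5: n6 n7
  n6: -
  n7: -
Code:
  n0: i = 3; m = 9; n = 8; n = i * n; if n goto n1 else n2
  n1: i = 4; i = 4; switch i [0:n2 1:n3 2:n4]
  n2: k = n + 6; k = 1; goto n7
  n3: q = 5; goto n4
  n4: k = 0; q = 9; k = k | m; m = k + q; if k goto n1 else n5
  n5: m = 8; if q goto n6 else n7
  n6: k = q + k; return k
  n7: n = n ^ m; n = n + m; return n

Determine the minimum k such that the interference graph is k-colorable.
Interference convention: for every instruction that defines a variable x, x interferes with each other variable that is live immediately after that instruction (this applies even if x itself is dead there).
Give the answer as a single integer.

def/use:
  n0 def {i,m,n} use ∅
  n1 def {i} use ∅
  n2 def {k} use {n}
  n3 def {q} use ∅
  n4 def {k,m,q} use {m}
  n5 def {m} use {q}
  n6 def {k} use {k,q}
  n7 def {n} use {m,n}

Live sets:
  live n0: ∅→{m,n}
  live n1: {m,n}→{m,n}
  live n2: {m,n}→{m,n}
  live n3: {m,n}→{m,n}
  live n4: {m,n}→{k,m,n,q}
  live n5: {k,n,q}→{k,m,n,q}
  live n6: {k,q}→∅
  live n7: {m,n}→∅

Interfere edges:
  i: {m,n}
  k: {m,n,q}
  m: {i,k,n,q}
  n: {i,k,m,q}
  q: {k,m,n}

Colouring:
  lower bound: {k,m,n,q} mutually conflict ⇒ χ ≥ 4
  4-colouring: r0={m}  r1={n}  r2={i,k}  r3={q}
  χ = 4

Answer: 4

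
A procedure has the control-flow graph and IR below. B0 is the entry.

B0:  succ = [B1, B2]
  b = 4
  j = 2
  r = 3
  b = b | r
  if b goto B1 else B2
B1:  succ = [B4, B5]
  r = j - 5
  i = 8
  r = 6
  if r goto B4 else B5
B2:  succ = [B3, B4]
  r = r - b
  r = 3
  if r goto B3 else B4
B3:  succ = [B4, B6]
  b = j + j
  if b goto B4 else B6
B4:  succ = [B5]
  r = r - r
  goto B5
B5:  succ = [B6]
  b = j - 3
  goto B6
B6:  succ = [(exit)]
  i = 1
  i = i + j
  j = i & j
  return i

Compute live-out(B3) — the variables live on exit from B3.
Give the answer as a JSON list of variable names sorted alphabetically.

Answer: ["j", "r"]

Derivation:
def/use:
  B0: def={b,j,r} ue=∅
  B1: def={i,r} ue={j}
  B2: def={r} ue={b,r}
  B3: def={b} ue={j}
  B4: def={r} ue={r}
  B5: def={b} ue={j}
  B6: def={i,j} ue={j}

Liveness:
  B0 li=∅ lo={b,j,r}
  B1 li={j} lo={j,r}
  B2 li={b,j,r} lo={j,r}
  B3 li={j,r} lo={j,r}
  B4 li={j,r} lo={j}
  B5 li={j} lo={j}
  B6 li={j} lo=∅

live-out(B3) = ["j", "r"]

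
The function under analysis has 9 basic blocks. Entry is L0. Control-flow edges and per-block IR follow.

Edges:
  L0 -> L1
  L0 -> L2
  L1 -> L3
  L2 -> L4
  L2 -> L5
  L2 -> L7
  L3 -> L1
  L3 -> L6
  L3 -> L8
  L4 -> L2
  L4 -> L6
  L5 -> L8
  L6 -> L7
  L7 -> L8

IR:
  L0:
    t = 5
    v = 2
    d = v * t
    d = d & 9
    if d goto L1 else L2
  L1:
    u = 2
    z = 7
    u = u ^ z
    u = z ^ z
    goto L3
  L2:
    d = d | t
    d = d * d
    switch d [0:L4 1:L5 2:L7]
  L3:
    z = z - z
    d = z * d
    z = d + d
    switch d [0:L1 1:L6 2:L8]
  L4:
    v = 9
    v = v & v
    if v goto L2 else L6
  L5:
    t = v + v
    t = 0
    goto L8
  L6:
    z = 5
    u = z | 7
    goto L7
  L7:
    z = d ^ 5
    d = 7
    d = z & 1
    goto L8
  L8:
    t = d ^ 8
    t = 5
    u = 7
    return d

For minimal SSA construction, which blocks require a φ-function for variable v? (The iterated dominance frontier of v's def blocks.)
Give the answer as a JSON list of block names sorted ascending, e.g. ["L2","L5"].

idom tree: L1←L0 L2←L0 L3←L1 L4←L2 L5←L2 L6←L0 L7←L0 L8←L0
Join-block Dom:
  L1: preds {L0,L3}: {L0} ∩ {L0,L1,L3} = {L0}; idom=L0
  L2: preds {L0,L4}: {L0} ∩ {L0,L2,L4} = {L0}; idom=L0
  L6: preds {L3,L4}: {L0,L1,L3} ∩ {L0,L2,L4} = {L0}; idom=L0
  L7: preds {L2,L6}: {L0,L2} ∩ {L0,L6} = {L0}; idom=L0
  L8: preds {L3,L5,L7}: {L0,L1,L3} ∩ {L0,L2,L5} ∩ {L0,L7} = {L0}; idom=L0

DF walk-up:
  join L1 pred L0: · stop@L0
  join L1 pred L3: L3→L1 stop@L0
  join L2 pred L0: · stop@L0
  join L2 pred L4: L4→L2 stop@L0
  join L6 pred L3: L3→L1 stop@L0
  join L6 pred L4: L4→L2 stop@L0
  join L7 pred L2: L2 stop@L0
  join L7 pred L6: L6 stop@L0
  join L8 pred L3: L3→L1 stop@L0
  join L8 pred L5: L5→L2 stop@L0
  join L8 pred L7: L7 stop@L0
  L0 → ∅
  L1 → {L1,L6,L8}
  L2 → {L2,L6,L7,L8}
  L3 → {L1,L6,L8}
  L4 → {L2,L6}
  L5 → {L8}
  L6 → {L7}
  L7 → {L8}
  L8 → ∅

φ for v: defs {L0,L4}
  DF⁺ = {L2,L6,L7,L8}

Answer: ["L2", "L6", "L7", "L8"]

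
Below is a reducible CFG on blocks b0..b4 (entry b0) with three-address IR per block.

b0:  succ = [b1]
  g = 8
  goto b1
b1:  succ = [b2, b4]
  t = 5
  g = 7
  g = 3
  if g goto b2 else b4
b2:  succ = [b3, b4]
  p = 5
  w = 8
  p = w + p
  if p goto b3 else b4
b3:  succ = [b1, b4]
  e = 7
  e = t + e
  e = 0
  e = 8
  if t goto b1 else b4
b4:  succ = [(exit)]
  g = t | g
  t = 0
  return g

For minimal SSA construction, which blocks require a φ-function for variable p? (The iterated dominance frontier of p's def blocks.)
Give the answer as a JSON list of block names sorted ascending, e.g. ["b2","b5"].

Answer: ["b1", "b4"]

Working:
idom tree: b1←b0 b2←b1 b3←b2 b4←b1
Dom∩ at merges:
  b1: preds {b0,b3}: {b0} ∩ {b0,b1,b2,b3} = {b0}; idom=b0
  b4: preds {b1,b2,b3}: {b0,b1} ∩ {b0,b1,b2} ∩ {b0,b1,b2,b3} = {b0,b1}; idom=b1

DF derivation:
  join b1 pred b0: · stop@b0
  join b1 pred b3: b3→b2→b1 stop@b0
  join b4 pred b1: · stop@b1
  join b4 pred b2: b2 stop@b1
  join b4 pred b3: b3→b2 stop@b1
  b0 → ∅
  b1 → {b1}
  b2 → {b1,b4}
  b3 → {b1,b4}
  b4 → ∅

φ for p: defs {b2}
  DF⁺ = {b1,b4}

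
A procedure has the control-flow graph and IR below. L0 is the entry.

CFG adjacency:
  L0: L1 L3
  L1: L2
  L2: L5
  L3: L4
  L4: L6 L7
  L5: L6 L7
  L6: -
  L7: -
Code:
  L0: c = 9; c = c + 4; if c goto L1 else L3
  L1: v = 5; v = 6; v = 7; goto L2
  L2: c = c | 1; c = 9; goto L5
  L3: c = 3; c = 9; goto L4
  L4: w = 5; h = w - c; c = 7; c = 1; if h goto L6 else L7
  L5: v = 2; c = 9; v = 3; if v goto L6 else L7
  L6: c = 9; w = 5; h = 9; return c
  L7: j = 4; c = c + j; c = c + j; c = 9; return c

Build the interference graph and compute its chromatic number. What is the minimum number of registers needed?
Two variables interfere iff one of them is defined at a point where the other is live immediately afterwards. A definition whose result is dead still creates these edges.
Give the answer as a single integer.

Answer: 2

Analysis:
Per-block:
  L0: {c} / ∅
  L1: {v} / ∅
  L2: {c} / {c}
  L3: {c} / ∅
  L4: {c,h,w} / {c}
  L5: {c,v} / ∅
  L6: {c,h,w} / ∅
  L7: {c,j} / {c}

Backward fixpoint:
  L0 li=∅ lo={c}
  L1 li={c} lo={c}
  L2 li={c} lo=∅
  L3 li=∅ lo={c}
  L4 li={c} lo={c}
  L5 li=∅ lo={c}
  L6 li=∅ lo=∅
  L7 li={c} lo=∅

Conflict graph:
  c — {h,j,v,w}
  h — {c}
  j — {c}
  v — {c}
  w — {c}

Chromatic number:
  {c,h} pairwise interfere (2-clique) ⇒ χ ≥ 2
  assign c→c0 h→c1 j→c1 v→c1 w→c1 — no edge inside a register ⇒ χ ≤ 2
  χ = 2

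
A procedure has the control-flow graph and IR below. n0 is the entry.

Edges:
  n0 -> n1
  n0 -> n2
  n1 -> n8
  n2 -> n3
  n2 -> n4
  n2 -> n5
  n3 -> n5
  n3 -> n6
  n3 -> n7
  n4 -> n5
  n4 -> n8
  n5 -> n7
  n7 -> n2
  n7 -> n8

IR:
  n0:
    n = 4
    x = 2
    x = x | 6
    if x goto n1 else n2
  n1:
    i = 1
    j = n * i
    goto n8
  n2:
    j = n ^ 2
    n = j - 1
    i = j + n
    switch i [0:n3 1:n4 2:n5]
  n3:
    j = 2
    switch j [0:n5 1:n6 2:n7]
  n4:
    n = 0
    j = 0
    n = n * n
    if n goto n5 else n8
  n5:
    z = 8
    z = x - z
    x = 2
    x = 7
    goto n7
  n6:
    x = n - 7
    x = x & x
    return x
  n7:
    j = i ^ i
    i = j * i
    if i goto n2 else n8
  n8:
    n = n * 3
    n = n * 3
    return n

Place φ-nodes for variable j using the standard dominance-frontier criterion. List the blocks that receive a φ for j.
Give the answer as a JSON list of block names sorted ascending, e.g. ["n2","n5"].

Answer: ["n2", "n5", "n7", "n8"]

Working:
idom tree: n1←n0 n2←n0 n3←n2 n4←n2 n5←n2 n6←n3 n7←n2 n8←n0
Dom∩ at merges:
  n2: preds {n0,n7}: {n0} ∩ {n0,n2,n7} = {n0}; idom=n0
  n5: preds {n2,n3,n4}: {n0,n2} ∩ {n0,n2,n3} ∩ {n0,n2,n4} = {n0,n2}; idom=n2
  n7: preds {n3,n5}: {n0,n2,n3} ∩ {n0,n2,n5} = {n0,n2}; idom=n2
  n8: preds {n1,n4,n7}: {n0,n1} ∩ {n0,n2,n4} ∩ {n0,n2,n7} = {n0}; idom=n0

Frontier:
  n2←n0: walk · to n0
  n2←n7: walk n7→n2 to n0
  n5←n2: walk · to n2
  n5←n3: walk n3 to n2
  n5←n4: walk n4 to n2
  n7←n3: walk n3 to n2
  n7←n5: walk n5 to n2
  n8←n1: walk n1 to n0
  n8←n4: walk n4→n2 to n0
  n8←n7: walk n7→n2 to n0
  DF(n0)=∅
  DF(n1)={n8}
  DF(n2)={n2,n8}
  DF(n3)={n5,n7}
  DF(n4)={n5,n8}
  DF(n5)={n7}
  DF(n6)=∅
  DF(n7)={n2,n8}
  DF(n8)=∅

φ for j: defs {n1,n2,n3,n4,n7}
  DF⁺ = {n2,n5,n7,n8}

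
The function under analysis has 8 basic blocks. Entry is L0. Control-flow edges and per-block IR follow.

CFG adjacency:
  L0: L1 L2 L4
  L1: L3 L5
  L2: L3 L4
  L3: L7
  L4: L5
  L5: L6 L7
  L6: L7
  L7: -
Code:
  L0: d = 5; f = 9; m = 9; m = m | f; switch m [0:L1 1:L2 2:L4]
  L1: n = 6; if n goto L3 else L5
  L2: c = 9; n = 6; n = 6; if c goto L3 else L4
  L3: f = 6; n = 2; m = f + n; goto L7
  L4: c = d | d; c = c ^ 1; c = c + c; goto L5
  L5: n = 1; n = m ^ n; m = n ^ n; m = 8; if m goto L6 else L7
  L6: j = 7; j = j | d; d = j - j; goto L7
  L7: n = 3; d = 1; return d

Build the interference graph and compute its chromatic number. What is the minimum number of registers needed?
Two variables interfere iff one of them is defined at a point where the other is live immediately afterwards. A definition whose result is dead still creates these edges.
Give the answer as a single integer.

Answer: 4

Analysis:
Per-block:
  L0 def {d,f,m} use ∅
  L1 def {n} use ∅
  L2 def {c,n} use ∅
  L3 def {f,m,n} use ∅
  L4 def {c} use {d}
  L5 def {m,n} use {m}
  L6 def {d,j} use {d}
  L7 def {d,n} use ∅

Backward fixpoint:
  L0: in=∅ out={d,m}
  L1: in={d,m} out={d,m}
  L2: in={d,m} out={d,m}
  L3: in=∅ out=∅
  L4: in={d,m} out={d,m}
  L5: in={d,m} out={d}
  L6: in={d} out=∅
  L7: in=∅ out=∅

Conflict graph:
  c↔{d,m,n}
  d↔{c,f,j,m,n}
  f↔{d,m,n}
  j↔{d}
  m↔{c,d,f,n}
  n↔{c,d,f,m}

Colouring:
  {c,d,m,n} pairwise interfere (4-clique) ⇒ χ ≥ 4
  assign c→r3 d→r0 f→r3 j→r1 m→r1 n→r2 — no edge inside a register ⇒ χ ≤ 4
  χ = 4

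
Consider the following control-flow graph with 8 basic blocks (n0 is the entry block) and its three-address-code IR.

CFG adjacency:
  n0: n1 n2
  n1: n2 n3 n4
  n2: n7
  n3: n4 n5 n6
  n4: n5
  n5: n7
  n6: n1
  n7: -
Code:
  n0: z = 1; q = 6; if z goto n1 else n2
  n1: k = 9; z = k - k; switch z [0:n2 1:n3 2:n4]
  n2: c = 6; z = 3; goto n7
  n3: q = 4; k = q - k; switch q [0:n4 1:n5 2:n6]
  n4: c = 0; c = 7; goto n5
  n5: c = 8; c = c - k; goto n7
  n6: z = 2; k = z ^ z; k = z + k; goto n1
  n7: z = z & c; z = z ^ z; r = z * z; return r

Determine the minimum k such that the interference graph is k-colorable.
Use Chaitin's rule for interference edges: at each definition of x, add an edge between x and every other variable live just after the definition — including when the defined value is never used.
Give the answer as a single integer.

Block summaries:
  n0: def={q,z} ue=∅
  n1: def={k,z} ue=∅
  n2: def={c,z} ue=∅
  n3: def={k,q} ue={k}
  n4: def={c} ue=∅
  n5: def={c} ue={k}
  n6: def={k,z} ue=∅
  n7: def={r,z} ue={c,z}

Liveness:
  live n0: ∅→∅
  live n1: ∅→{k,z}
  live n2: ∅→{c,z}
  live n3: {k,z}→{k,z}
  live n4: {k,z}→{k,z}
  live n5: {k,z}→{c,z}
  live n6: ∅→∅
  live n7: {c,z}→∅

Conflict graph:
  c — {k,z}
  k — {c,q,z}
  q — {k,z}
  r — ∅
  z — {c,k,q}

Colouring:
  clique {c,k,z} ⇒ need ≥ 3
  3-colouring: c0={k,r}  c1={z}  c2={c,q}
  χ = 3

Answer: 3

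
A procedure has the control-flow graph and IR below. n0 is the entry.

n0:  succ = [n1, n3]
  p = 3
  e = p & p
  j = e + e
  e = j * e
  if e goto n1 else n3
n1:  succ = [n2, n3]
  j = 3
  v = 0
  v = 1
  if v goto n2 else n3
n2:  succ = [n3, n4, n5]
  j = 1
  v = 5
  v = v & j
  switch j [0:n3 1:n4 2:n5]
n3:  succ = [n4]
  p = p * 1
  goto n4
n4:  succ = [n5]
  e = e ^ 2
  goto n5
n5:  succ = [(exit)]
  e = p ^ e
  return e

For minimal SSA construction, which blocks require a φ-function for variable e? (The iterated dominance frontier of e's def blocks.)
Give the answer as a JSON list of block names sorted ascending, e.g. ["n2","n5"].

idom tree: n1←n0 n2←n1 n3←n0 n4←n0 n5←n0
Dom at joins:
  n3: preds {n0,n1,n2}: {n0} ∩ {n0,n1} ∩ {n0,n1,n2} = {n0}; idom=n0
  n4: preds {n2,n3}: {n0,n1,n2} ∩ {n0,n3} = {n0}; idom=n0
  n5: preds {n2,n4}: {n0,n1,n2} ∩ {n0,n4} = {n0}; idom=n0

Frontier:
  n3←n0: walk · to n0
  n3←n1: walk n1 to n0
  n3←n2: walk n2→n1 to n0
  n4←n2: walk n2→n1 to n0
  n4←n3: walk n3 to n0
  n5←n2: walk n2→n1 to n0
  n5←n4: walk n4 to n0
  n0: DF=∅
  n1: DF={n3,n4,n5}
  n2: DF={n3,n4,n5}
  n3: DF={n4}
  n4: DF={n5}
  n5: DF=∅

φ for e: defs {n0,n4,n5}
  DF⁺ = {n5}

Answer: ["n5"]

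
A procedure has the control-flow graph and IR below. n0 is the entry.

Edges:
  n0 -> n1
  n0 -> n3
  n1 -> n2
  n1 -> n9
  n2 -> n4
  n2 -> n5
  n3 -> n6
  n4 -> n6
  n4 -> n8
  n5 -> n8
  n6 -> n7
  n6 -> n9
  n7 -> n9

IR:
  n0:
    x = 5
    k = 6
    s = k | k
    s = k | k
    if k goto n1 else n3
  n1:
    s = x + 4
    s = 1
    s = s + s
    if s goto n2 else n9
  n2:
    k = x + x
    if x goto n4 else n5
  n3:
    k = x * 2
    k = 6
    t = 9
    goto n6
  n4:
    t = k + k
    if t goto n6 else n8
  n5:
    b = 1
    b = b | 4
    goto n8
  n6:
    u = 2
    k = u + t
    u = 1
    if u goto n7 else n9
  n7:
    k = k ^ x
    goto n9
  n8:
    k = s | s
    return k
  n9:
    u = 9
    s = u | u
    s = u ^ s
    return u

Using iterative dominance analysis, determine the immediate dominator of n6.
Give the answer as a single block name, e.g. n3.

idom tree: n1←n0 n2←n1 n3←n0 n4←n2 n5←n2 n6←n0 n7←n6 n8←n2 n9←n0
Dom at joins:
  n6: preds {n3,n4}: {n0,n3} ∩ {n0,n1,n2,n4} = {n0}; idom=n0
  n8: preds {n4,n5}: {n0,n1,n2,n4} ∩ {n0,n1,n2,n5} = {n0,n1,n2}; idom=n2
  n9: preds {n1,n6,n7}: {n0,n1} ∩ {n0,n6} ∩ {n0,n6,n7} = {n0}; idom=n0

idom(n6) = n0

Answer: n0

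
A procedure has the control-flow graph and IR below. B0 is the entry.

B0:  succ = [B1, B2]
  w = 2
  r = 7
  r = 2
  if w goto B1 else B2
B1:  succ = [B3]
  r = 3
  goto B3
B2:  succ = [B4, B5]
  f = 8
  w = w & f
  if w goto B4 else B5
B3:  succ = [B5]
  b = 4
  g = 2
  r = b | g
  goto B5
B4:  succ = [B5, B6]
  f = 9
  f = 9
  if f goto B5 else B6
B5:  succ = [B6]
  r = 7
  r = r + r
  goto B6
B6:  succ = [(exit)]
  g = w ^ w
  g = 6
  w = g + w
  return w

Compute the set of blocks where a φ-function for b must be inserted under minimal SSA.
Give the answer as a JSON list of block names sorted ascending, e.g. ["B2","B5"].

Answer: ["B5", "B6"]

Analysis:
idom tree: B1←B0 B2←B0 B3←B1 B4←B2 B5←B0 B6←B0
Dom at joins:
  B5: preds {B2,B3,B4}: {B0,B2} ∩ {B0,B1,B3} ∩ {B0,B2,B4} = {B0}; idom=B0
  B6: preds {B4,B5}: {B0,B2,B4} ∩ {B0,B5} = {B0}; idom=B0

DF walk-up:
  join B5 pred B2: B2 stop@B0
  join B5 pred B3: B3→B1 stop@B0
  join B5 pred B4: B4→B2 stop@B0
  join B6 pred B4: B4→B2 stop@B0
  join B6 pred B5: B5 stop@B0
  B0: DF=∅
  B1: DF={B5}
  B2: DF={B5,B6}
  B3: DF={B5}
  B4: DF={B5,B6}
  B5: DF={B6}
  B6: DF=∅

φ for b: defs {B3}
  DF⁺ = {B5,B6}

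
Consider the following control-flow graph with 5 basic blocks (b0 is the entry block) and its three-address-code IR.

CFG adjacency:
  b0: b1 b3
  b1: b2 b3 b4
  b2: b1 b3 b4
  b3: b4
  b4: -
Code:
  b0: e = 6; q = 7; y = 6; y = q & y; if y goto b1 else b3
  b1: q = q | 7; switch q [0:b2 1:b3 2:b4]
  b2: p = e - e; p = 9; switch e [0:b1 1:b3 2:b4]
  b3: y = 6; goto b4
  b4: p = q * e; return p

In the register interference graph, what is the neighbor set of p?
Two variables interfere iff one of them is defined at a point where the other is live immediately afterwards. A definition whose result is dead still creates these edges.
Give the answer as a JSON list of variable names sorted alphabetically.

def/use:
  b0: def={e,q,y} ue=∅
  b1: def={q} ue={q}
  b2: def={p} ue={e}
  b3: def={y} ue=∅
  b4: def={p} ue={e,q}

Backward fixpoint:
  b0: in=∅ out={e,q}
  b1: in={e,q} out={e,q}
  b2: in={e,q} out={e,q}
  b3: in={e,q} out={e,q}
  b4: in={e,q} out=∅

Interference:
  e↔{p,q,y}
  p↔{e,q}
  q↔{e,p,y}
  y↔{e,q}

N(p) = ["e", "q"]

Answer: ["e", "q"]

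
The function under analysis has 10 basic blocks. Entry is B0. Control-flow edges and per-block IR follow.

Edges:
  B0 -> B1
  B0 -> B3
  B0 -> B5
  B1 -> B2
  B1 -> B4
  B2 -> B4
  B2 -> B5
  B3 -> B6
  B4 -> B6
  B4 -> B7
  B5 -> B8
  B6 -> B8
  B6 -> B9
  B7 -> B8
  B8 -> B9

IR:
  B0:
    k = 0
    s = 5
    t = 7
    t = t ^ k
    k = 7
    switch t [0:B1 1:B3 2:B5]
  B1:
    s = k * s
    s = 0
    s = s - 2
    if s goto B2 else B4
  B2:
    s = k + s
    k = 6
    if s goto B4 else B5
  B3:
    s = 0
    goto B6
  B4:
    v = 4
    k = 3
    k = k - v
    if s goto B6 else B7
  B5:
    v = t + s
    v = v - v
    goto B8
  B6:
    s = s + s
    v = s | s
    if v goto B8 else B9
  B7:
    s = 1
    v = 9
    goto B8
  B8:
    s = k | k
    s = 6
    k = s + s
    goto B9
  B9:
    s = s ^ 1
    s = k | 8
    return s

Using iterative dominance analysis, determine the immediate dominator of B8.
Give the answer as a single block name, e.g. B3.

idom tree: B1←B0 B2←B1 B3←B0 B4←B1 B5←B0 B6←B0 B7←B4 B8←B0 B9←B0
Dom at joins:
  B4: preds {B1,B2}: {B0,B1} ∩ {B0,B1,B2} = {B0,B1}; idom=B1
  B5: preds {B0,B2}: {B0} ∩ {B0,B1,B2} = {B0}; idom=B0
  B6: preds {B3,B4}: {B0,B3} ∩ {B0,B1,B4} = {B0}; idom=B0
  B8: preds {B5,B6,B7}: {B0,B5} ∩ {B0,B6} ∩ {B0,B1,B4,B7} = {B0}; idom=B0
  B9: preds {B6,B8}: {B0,B6} ∩ {B0,B8} = {B0}; idom=B0

idom(B8) = B0

Answer: B0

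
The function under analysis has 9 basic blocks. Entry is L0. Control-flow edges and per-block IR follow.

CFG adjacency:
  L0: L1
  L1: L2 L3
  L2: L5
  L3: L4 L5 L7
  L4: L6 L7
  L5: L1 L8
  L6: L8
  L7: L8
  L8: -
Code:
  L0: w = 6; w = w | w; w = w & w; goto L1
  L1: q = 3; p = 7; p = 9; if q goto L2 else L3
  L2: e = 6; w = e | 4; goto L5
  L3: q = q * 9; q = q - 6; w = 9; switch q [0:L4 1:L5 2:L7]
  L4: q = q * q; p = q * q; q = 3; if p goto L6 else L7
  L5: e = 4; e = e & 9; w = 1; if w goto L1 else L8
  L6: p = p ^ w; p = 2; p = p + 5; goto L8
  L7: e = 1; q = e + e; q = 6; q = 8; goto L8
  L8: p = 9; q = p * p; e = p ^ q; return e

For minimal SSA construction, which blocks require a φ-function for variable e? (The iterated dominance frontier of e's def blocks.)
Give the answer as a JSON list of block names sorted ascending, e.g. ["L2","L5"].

idom tree: L1←L0 L2←L1 L3←L1 L4←L3 L5←L1 L6←L4 L7←L3 L8←L1
Dom∩ at merges:
  L1: preds {L0,L5}: {L0} ∩ {L0,L1,L5} = {L0}; idom=L0
  L5: preds {L2,L3}: {L0,L1,L2} ∩ {L0,L1,L3} = {L0,L1}; idom=L1
  L7: preds {L3,L4}: {L0,L1,L3} ∩ {L0,L1,L3,L4} = {L0,L1,L3}; idom=L3
  L8: preds {L5,L6,L7}: {L0,L1,L5} ∩ {L0,L1,L3,L4,L6} ∩ {L0,L1,L3,L7} = {L0,L1}; idom=L1

Frontier:
  join L1 pred L0: · stop@L0
  join L1 pred L5: L5→L1 stop@L0
  join L5 pred L2: L2 stop@L1
  join L5 pred L3: L3 stop@L1
  join L7 pred L3: · stop@L3
  join L7 pred L4: L4 stop@L3
  join L8 pred L5: L5 stop@L1
  join L8 pred L6: L6→L4→L3 stop@L1
  join L8 pred L7: L7→L3 stop@L1
  L0 → ∅
  L1 → {L1}
  L2 → {L5}
  L3 → {L5,L8}
  L4 → {L7,L8}
  L5 → {L1,L8}
  L6 → {L8}
  L7 → {L8}
  L8 → ∅

φ for e: defs {L2,L5,L7,L8}
  DF⁺ = {L1,L5,L8}

Answer: ["L1", "L5", "L8"]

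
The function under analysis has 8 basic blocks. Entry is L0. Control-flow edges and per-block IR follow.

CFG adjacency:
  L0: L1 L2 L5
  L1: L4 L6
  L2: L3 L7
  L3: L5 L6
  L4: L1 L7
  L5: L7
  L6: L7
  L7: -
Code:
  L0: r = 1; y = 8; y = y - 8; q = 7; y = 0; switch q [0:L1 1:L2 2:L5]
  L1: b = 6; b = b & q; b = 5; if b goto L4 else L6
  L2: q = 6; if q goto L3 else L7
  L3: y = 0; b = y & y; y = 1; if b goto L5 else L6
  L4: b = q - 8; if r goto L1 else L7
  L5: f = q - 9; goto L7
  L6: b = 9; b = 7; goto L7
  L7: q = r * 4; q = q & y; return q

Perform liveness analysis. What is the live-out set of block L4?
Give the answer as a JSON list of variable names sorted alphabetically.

Answer: ["q", "r", "y"]

Analysis:
def/use:
  L0 def {q,r,y} use ∅
  L1 def {b} use {q}
  L2 def {q} use ∅
  L3 def {b,y} use ∅
  L4 def {b} use {q,r}
  L5 def {f} use {q}
  L6 def {b} use ∅
  L7 def {q} use {r,y}

Liveness:
  L0: in=∅ out={q,r,y}
  L1: in={q,r,y} out={q,r,y}
  L2: in={r,y} out={q,r,y}
  L3: in={q,r} out={q,r,y}
  L4: in={q,r,y} out={q,r,y}
  L5: in={q,r,y} out={r,y}
  L6: in={r,y} out={r,y}
  L7: in={r,y} out=∅

live-out(L4) = ["q", "r", "y"]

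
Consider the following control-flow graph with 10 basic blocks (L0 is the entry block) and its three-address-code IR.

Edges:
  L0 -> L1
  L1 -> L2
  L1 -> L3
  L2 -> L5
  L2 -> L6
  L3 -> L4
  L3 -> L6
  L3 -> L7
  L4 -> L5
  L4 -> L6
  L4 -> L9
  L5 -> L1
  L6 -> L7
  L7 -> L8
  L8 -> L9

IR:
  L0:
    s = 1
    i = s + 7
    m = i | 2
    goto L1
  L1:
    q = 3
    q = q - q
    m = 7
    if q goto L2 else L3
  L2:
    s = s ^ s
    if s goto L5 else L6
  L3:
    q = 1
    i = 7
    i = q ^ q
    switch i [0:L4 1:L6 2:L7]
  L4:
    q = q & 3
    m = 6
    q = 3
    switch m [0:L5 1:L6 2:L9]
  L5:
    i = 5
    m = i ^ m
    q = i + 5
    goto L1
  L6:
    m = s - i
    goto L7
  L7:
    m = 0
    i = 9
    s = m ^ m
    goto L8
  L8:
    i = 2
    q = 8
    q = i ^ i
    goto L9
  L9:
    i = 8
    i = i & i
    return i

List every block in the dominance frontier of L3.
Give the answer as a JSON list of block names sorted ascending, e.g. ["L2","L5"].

Answer: ["L5", "L6", "L7", "L9"]

Analysis:
idom tree: L1←L0 L2←L1 L3←L1 L4←L3 L5←L1 L6←L1 L7←L1 L8←L7 L9←L1
Join-block Dom:
  L1: preds {L0,L5}: {L0} ∩ {L0,L1,L5} = {L0}; idom=L0
  L5: preds {L2,L4}: {L0,L1,L2} ∩ {L0,L1,L3,L4} = {L0,L1}; idom=L1
  L6: preds {L2,L3,L4}: {L0,L1,L2} ∩ {L0,L1,L3} ∩ {L0,L1,L3,L4} = {L0,L1}; idom=L1
  L7: preds {L3,L6}: {L0,L1,L3} ∩ {L0,L1,L6} = {L0,L1}; idom=L1
  L9: preds {L4,L8}: {L0,L1,L3,L4} ∩ {L0,L1,L7,L8} = {L0,L1}; idom=L1

DF derivation:
  join L1 pred L0: · stop@L0
  join L1 pred L5: L5→L1 stop@L0
  join L5 pred L2: L2 stop@L1
  join L5 pred L4: L4→L3 stop@L1
  join L6 pred L2: L2 stop@L1
  join L6 pred L3: L3 stop@L1
  join L6 pred L4: L4→L3 stop@L1
  join L7 pred L3: L3 stop@L1
  join L7 pred L6: L6 stop@L1
  join L9 pred L4: L4→L3 stop@L1
  join L9 pred L8: L8→L7 stop@L1
  L0: DF=∅
  L1: DF={L1}
  L2: DF={L5,L6}
  L3: DF={L5,L6,L7,L9}
  L4: DF={L5,L6,L9}
  L5: DF={L1}
  L6: DF={L7}
  L7: DF={L9}
  L8: DF={L9}
  L9: DF=∅

DF(L3) = ["L5", "L6", "L7", "L9"]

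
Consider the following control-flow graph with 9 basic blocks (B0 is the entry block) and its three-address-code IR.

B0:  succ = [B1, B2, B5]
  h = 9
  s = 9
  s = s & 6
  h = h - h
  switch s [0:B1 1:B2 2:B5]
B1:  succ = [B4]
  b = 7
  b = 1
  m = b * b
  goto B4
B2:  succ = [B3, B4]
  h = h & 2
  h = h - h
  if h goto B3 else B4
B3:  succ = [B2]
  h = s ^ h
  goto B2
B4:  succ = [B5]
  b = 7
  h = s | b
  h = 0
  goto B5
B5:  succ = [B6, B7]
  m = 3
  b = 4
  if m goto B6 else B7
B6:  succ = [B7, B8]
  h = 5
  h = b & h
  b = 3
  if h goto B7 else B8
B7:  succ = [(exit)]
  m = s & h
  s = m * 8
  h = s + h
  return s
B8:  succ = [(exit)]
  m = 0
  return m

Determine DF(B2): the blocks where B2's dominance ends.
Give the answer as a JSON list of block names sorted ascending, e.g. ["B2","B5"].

idom tree: B1←B0 B2←B0 B3←B2 B4←B0 B5←B0 B6←B5 B7←B5 B8←B6
Dom at joins:
  B2: preds {B0,B3}: {B0} ∩ {B0,B2,B3} = {B0}; idom=B0
  B4: preds {B1,B2}: {B0,B1} ∩ {B0,B2} = {B0}; idom=B0
  B5: preds {B0,B4}: {B0} ∩ {B0,B4} = {B0}; idom=B0
  B7: preds {B5,B6}: {B0,B5} ∩ {B0,B5,B6} = {B0,B5}; idom=B5

DF derivation:
  join B2 pred B0: · stop@B0
  join B2 pred B3: B3→B2 stop@B0
  join B4 pred B1: B1 stop@B0
  join B4 pred B2: B2 stop@B0
  join B5 pred B0: · stop@B0
  join B5 pred B4: B4 stop@B0
  join B7 pred B5: · stop@B5
  join B7 pred B6: B6 stop@B5
  B0: DF=∅
  B1: DF={B4}
  B2: DF={B2,B4}
  B3: DF={B2}
  B4: DF={B5}
  B5: DF=∅
  B6: DF={B7}
  B7: DF=∅
  B8: DF=∅

DF(B2) = ["B2", "B4"]

Answer: ["B2", "B4"]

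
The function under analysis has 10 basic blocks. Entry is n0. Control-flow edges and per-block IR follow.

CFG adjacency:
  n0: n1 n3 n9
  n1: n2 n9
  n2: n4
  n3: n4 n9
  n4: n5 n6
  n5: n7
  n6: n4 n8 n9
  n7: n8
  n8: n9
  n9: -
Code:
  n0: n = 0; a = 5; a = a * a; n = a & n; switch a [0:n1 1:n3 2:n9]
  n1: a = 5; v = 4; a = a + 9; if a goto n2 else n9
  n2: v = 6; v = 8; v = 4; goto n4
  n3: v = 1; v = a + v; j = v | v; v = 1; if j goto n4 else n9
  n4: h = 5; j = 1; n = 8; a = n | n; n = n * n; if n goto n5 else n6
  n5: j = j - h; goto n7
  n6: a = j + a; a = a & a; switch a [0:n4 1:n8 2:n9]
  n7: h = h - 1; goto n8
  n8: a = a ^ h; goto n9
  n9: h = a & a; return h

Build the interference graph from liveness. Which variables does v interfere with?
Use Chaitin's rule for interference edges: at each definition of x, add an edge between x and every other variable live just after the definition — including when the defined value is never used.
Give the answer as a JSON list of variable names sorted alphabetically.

Per-block:
  n0: def={a,n} ue=∅
  n1: def={a,v} ue=∅
  n2: def={v} ue=∅
  n3: def={j,v} ue={a}
  n4: def={a,h,j,n} ue=∅
  n5: def={j} ue={h,j}
  n6: def={a} ue={a,j}
  n7: def={h} ue={h}
  n8: def={a} ue={a,h}
  n9: def={h} ue={a}

Backward fixpoint:
  n0 li=∅ lo={a}
  n1 li=∅ lo={a}
  n2 li=∅ lo=∅
  n3 li={a} lo={a}
  n4 li=∅ lo={a,h,j}
  n5 li={a,h,j} lo={a,h}
  n6 li={a,h,j} lo={a,h}
  n7 li={a,h} lo={a,h}
  n8 li={a,h} lo={a}
  n9 li={a} lo=∅

Conflict graph:
  a↔{h,j,n,v}
  h↔{a,j,n}
  j↔{a,h,n,v}
  n↔{a,h,j}
  v↔{a,j}

N(v) = ["a", "j"]

Answer: ["a", "j"]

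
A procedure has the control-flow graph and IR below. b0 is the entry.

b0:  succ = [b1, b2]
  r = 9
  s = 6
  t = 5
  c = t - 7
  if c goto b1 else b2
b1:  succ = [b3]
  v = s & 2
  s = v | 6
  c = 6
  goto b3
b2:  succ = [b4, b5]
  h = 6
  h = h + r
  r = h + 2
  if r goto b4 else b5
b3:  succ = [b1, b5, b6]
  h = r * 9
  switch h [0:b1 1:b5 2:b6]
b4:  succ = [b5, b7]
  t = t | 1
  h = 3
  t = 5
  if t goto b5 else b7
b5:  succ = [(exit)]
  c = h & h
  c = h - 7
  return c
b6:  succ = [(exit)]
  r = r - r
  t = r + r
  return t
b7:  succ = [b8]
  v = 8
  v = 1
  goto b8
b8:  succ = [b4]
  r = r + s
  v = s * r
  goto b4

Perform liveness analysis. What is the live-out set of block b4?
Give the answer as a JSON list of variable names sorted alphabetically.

Block summaries:
  b0: def={c,r,s,t} ue=∅
  b1: def={c,s,v} ue={s}
  b2: def={h,r} ue={r}
  b3: def={h} ue={r}
  b4: def={h,t} ue={t}
  b5: def={c} ue={h}
  b6: def={r,t} ue={r}
  b7: def={v} ue=∅
  b8: def={r,v} ue={r,s}

Backward fixpoint:
  b0 li=∅ lo={r,s,t}
  b1 li={r,s} lo={r,s}
  b2 li={r,s,t} lo={h,r,s,t}
  b3 li={r,s} lo={h,r,s}
  b4 li={r,s,t} lo={h,r,s,t}
  b5 li={h} lo=∅
  b6 li={r} lo=∅
  b7 li={r,s,t} lo={r,s,t}
  b8 li={r,s,t} lo={r,s,t}

live-out(b4) = ["h", "r", "s", "t"]

Answer: ["h", "r", "s", "t"]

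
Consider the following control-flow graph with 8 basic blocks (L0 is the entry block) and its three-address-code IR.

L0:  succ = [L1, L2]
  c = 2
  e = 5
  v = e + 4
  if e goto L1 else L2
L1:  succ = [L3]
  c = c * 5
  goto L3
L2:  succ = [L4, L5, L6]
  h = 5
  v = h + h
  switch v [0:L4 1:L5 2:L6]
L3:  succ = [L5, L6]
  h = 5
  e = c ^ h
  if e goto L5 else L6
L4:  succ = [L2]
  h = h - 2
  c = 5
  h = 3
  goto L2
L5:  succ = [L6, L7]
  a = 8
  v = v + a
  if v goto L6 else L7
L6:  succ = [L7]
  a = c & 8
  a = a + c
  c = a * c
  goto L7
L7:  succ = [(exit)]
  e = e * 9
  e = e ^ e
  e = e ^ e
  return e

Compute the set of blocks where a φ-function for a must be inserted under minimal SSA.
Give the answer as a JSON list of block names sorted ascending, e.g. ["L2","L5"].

Answer: ["L6", "L7"]

Derivation:
idom tree: L1←L0 L2←L0 L3←L1 L4←L2 L5←L0 L6←L0 L7←L0
Dom∩ at merges:
  L2: preds {L0,L4}: {L0} ∩ {L0,L2,L4} = {L0}; idom=L0
  L5: preds {L2,L3}: {L0,L2} ∩ {L0,L1,L3} = {L0}; idom=L0
  L6: preds {L2,L3,L5}: {L0,L2} ∩ {L0,L1,L3} ∩ {L0,L5} = {L0}; idom=L0
  L7: preds {L5,L6}: {L0,L5} ∩ {L0,L6} = {L0}; idom=L0

DF walk-up:
  join L2 pred L0: · stop@L0
  join L2 pred L4: L4→L2 stop@L0
  join L5 pred L2: L2 stop@L0
  join L5 pred L3: L3→L1 stop@L0
  join L6 pred L2: L2 stop@L0
  join L6 pred L3: L3→L1 stop@L0
  join L6 pred L5: L5 stop@L0
  join L7 pred L5: L5 stop@L0
  join L7 pred L6: L6 stop@L0
  L0: DF=∅
  L1: DF={L5,L6}
  L2: DF={L2,L5,L6}
  L3: DF={L5,L6}
  L4: DF={L2}
  L5: DF={L6,L7}
  L6: DF={L7}
  L7: DF=∅

φ for a: defs {L5,L6}
  DF⁺ = {L6,L7}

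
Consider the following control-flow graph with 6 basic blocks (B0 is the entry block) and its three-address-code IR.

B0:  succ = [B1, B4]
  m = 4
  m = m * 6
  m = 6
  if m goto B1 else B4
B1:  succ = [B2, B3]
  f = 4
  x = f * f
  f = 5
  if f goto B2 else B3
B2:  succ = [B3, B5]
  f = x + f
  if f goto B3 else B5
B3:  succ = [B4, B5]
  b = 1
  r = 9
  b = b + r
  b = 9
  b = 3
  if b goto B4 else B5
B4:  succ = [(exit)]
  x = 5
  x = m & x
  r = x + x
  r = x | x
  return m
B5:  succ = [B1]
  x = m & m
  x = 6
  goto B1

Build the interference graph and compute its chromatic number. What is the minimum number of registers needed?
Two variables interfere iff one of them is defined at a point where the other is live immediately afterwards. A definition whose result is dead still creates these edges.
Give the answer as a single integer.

Answer: 3

Analysis:
def/use:
  B0: def={m} ue=∅
  B1: def={f,x} ue=∅
  B2: def={f} ue={f,x}
  B3: def={b,r} ue=∅
  B4: def={r,x} ue={m}
  B5: def={x} ue={m}

Liveness:
  B0 li=∅ lo={m}
  B1 li={m} lo={f,m,x}
  B2 li={f,m,x} lo={m}
  B3 li={m} lo={m}
  B4 li={m} lo=∅
  B5 li={m} lo={m}

Interfere edges:
  b: {m,r}
  f: {m,x}
  m: {b,f,r,x}
  r: {b,m,x}
  x: {f,m,r}

Chromatic number:
  clique {b,m,r} ⇒ need ≥ 3
  assign b→c2 f→c1 m→c0 r→c1 x→c2 — no edge inside a register ⇒ χ ≤ 3
  χ = 3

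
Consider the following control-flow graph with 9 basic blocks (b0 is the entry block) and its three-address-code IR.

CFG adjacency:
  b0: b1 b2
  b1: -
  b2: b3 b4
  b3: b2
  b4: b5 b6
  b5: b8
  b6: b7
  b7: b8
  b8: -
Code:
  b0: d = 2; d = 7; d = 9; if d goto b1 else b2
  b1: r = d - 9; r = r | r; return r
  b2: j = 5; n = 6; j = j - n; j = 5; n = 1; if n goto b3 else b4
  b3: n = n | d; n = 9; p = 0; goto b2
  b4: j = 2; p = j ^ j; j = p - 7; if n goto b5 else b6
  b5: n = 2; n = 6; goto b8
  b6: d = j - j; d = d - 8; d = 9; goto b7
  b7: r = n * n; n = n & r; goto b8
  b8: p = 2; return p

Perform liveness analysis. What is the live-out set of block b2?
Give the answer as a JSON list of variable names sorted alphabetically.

Answer: ["d", "n"]

Derivation:
Block summaries:
  b0: {d} / ∅
  b1: {r} / {d}
  b2: {j,n} / ∅
  b3: {n,p} / {d,n}
  b4: {j,p} / {n}
  b5: {n} / ∅
  b6: {d} / {j}
  b7: {n,r} / {n}
  b8: {p} / ∅

Backward fixpoint:
  b0 li=∅ lo={d}
  b1 li={d} lo=∅
  b2 li={d} lo={d,n}
  b3 li={d,n} lo={d}
  b4 li={n} lo={j,n}
  b5 li=∅ lo=∅
  b6 li={j,n} lo={n}
  b7 li={n} lo=∅
  b8 li=∅ lo=∅

live-out(b2) = ["d", "n"]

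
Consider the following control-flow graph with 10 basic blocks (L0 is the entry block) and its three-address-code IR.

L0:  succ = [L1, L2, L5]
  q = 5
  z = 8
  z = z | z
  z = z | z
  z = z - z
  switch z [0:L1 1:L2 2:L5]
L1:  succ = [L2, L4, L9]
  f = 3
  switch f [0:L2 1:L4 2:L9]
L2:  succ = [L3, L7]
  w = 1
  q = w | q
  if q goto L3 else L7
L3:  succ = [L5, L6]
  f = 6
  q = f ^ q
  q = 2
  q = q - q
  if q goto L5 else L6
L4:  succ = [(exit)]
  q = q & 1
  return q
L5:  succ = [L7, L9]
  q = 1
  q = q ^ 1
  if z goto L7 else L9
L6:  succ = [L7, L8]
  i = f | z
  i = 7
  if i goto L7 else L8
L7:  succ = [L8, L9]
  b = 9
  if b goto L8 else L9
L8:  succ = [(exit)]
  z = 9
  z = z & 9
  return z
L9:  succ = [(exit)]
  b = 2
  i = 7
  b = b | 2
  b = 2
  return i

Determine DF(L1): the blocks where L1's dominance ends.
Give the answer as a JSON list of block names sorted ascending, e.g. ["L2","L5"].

Answer: ["L2", "L9"]

Analysis:
idom tree: L1←L0 L2←L0 L3←L2 L4←L1 L5←L0 L6←L3 L7←L0 L8←L0 L9←L0
Join-block Dom:
  L2: preds {L0,L1}: {L0} ∩ {L0,L1} = {L0}; idom=L0
  L5: preds {L0,L3}: {L0} ∩ {L0,L2,L3} = {L0}; idom=L0
  L7: preds {L2,L5,L6}: {L0,L2} ∩ {L0,L5} ∩ {L0,L2,L3,L6} = {L0}; idom=L0
  L8: preds {L6,L7}: {L0,L2,L3,L6} ∩ {L0,L7} = {L0}; idom=L0
  L9: preds {L1,L5,L7}: {L0,L1} ∩ {L0,L5} ∩ {L0,L7} = {L0}; idom=L0

DF walk-up:
  L2←L0: walk · to L0
  L2←L1: walk L1 to L0
  L5←L0: walk · to L0
  L5←L3: walk L3→L2 to L0
  L7←L2: walk L2 to L0
  L7←L5: walk L5 to L0
  L7←L6: walk L6→L3→L2 to L0
  L8←L6: walk L6→L3→L2 to L0
  L8←L7: walk L7 to L0
  L9←L1: walk L1 to L0
  L9←L5: walk L5 to L0
  L9←L7: walk L7 to L0
  L0 → ∅
  L1 → {L2,L9}
  L2 → {L5,L7,L8}
  L3 → {L5,L7,L8}
  L4 → ∅
  L5 → {L7,L9}
  L6 → {L7,L8}
  L7 → {L8,L9}
  L8 → ∅
  L9 → ∅

DF(L1) = ["L2", "L9"]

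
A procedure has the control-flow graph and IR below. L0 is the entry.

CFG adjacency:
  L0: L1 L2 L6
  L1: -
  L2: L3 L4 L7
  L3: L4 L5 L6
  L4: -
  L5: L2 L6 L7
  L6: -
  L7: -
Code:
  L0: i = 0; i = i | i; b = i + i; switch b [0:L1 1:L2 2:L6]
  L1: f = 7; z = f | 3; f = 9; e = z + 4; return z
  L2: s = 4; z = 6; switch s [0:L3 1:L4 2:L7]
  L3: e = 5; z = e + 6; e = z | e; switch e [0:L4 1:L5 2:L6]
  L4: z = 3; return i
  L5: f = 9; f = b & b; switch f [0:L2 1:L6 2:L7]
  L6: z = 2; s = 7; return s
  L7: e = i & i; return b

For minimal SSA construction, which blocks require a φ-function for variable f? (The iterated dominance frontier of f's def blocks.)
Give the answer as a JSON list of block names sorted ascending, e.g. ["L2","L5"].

idom tree: L1←L0 L2←L0 L3←L2 L4←L2 L5←L3 L6←L0 L7←L2
Dom∩ at merges:
  L2: preds {L0,L5}: {L0} ∩ {L0,L2,L3,L5} = {L0}; idom=L0
  L4: preds {L2,L3}: {L0,L2} ∩ {L0,L2,L3} = {L0,L2}; idom=L2
  L6: preds {L0,L3,L5}: {L0} ∩ {L0,L2,L3} ∩ {L0,L2,L3,L5} = {L0}; idom=L0
  L7: preds {L2,L5}: {L0,L2} ∩ {L0,L2,L3,L5} = {L0,L2}; idom=L2

Frontier:
  join L2 pred L0: · stop@L0
  join L2 pred L5: L5→L3→L2 stop@L0
  join L4 pred L2: · stop@L2
  join L4 pred L3: L3 stop@L2
  join L6 pred L0: · stop@L0
  join L6 pred L3: L3→L2 stop@L0
  join L6 pred L5: L5→L3→L2 stop@L0
  join L7 pred L2: · stop@L2
  join L7 pred L5: L5→L3 stop@L2
  L0: DF=∅
  L1: DF=∅
  L2: DF={L2,L6}
  L3: DF={L2,L4,L6,L7}
  L4: DF=∅
  L5: DF={L2,L6,L7}
  L6: DF=∅
  L7: DF=∅

φ for f: defs {L1,L5}
  DF⁺ = {L2,L6,L7}

Answer: ["L2", "L6", "L7"]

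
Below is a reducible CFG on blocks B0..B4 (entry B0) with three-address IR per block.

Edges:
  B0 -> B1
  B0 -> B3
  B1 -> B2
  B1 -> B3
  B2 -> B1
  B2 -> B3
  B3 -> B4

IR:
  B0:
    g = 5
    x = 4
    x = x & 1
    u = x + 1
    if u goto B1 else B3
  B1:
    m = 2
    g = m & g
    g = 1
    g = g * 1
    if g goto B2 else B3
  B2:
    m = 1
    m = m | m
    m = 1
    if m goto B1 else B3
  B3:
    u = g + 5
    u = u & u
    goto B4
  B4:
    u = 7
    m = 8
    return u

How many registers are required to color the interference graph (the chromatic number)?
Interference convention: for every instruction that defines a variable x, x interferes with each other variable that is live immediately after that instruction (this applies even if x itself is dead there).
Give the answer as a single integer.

Per-block:
  B0: {g,u,x} / ∅
  B1: {g,m} / {g}
  B2: {m} / ∅
  B3: {u} / {g}
  B4: {m,u} / ∅

Backward fixpoint:
  B0 li=∅ lo={g}
  B1 li={g} lo={g}
  B2 li={g} lo={g}
  B3 li={g} lo=∅
  B4 li=∅ lo=∅

Conflict graph:
  g: {m,u,x}
  m: {g,u}
  u: {g,m}
  x: {g}

Registers:
  {g,m,u} pairwise interfere (3-clique) ⇒ χ ≥ 3
  3-colouring: r0={g}  r1={m,x}  r2={u}
  χ = 3

Answer: 3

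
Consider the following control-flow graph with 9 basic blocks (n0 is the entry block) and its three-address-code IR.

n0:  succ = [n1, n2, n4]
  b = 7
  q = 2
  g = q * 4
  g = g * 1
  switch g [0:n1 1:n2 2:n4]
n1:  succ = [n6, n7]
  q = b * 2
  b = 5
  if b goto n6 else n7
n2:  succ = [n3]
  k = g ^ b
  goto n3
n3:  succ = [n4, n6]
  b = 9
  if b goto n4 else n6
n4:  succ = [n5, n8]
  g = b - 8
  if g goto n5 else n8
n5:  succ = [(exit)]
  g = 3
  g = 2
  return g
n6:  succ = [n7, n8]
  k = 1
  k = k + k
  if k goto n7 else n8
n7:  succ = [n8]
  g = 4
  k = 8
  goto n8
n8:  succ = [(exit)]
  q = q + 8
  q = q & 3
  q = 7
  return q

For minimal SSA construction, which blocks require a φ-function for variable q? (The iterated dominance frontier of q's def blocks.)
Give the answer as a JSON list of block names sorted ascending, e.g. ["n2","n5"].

idom tree: n1←n0 n2←n0 n3←n2 n4←n0 n5←n4 n6←n0 n7←n0 n8←n0
Dom at joins:
  n4: preds {n0,n3}: {n0} ∩ {n0,n2,n3} = {n0}; idom=n0
  n6: preds {n1,n3}: {n0,n1} ∩ {n0,n2,n3} = {n0}; idom=n0
  n7: preds {n1,n6}: {n0,n1} ∩ {n0,n6} = {n0}; idom=n0
  n8: preds {n4,n6,n7}: {n0,n4} ∩ {n0,n6} ∩ {n0,n7} = {n0}; idom=n0

DF derivation:
  join n4 pred n0: · stop@n0
  join n4 pred n3: n3→n2 stop@n0
  join n6 pred n1: n1 stop@n0
  join n6 pred n3: n3→n2 stop@n0
  join n7 pred n1: n1 stop@n0
  join n7 pred n6: n6 stop@n0
  join n8 pred n4: n4 stop@n0
  join n8 pred n6: n6 stop@n0
  join n8 pred n7: n7 stop@n0
  n0: DF=∅
  n1: DF={n6,n7}
  n2: DF={n4,n6}
  n3: DF={n4,n6}
  n4: DF={n8}
  n5: DF=∅
  n6: DF={n7,n8}
  n7: DF={n8}
  n8: DF=∅

φ for q: defs {n0,n1,n8}
  DF⁺ = {n6,n7,n8}

Answer: ["n6", "n7", "n8"]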